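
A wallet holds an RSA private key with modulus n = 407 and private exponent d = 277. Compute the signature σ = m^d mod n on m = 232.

232

m^2 ≡ 232^2 = 53824 ≡ 100
m^4 ≡ 100^2 = 10000 ≡ 232
m^8 ≡ 232^2 = 53824 ≡ 100
m^16 ≡ 100^2 = 10000 ≡ 232
m^32 ≡ 232^2 = 53824 ≡ 100
m^64 ≡ 100^2 = 10000 ≡ 232
m^128 ≡ 232^2 = 53824 ≡ 100
m^256 ≡ 100^2 = 10000 ≡ 232
277 = 256 + 16 + 4 + 1, so m^277 ≡ 232·232·232·232 ≡ 232 (mod 407)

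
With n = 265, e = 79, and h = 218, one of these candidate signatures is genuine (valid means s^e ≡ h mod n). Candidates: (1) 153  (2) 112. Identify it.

2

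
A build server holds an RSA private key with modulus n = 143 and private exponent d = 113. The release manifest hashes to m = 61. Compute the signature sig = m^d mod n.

29

Squares mod 143: m^1≡61, m^2≡3, m^4≡9, m^8≡81, m^16≡126, m^32≡3, m^64≡9
113 = 64 + 32 + 16 + 1, so m^113 ≡ 9·3·126·61 ≡ 29 (mod 143)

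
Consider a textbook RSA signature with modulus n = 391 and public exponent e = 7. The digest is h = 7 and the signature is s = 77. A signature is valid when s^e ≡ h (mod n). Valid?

s^2 ≡ 77^2 = 5929 ≡ 64
s^4 ≡ 64^2 = 4096 ≡ 186
7 = 4 + 2 + 1, so s^7 ≡ 186·64·77 ≡ 104 (mod 391)
s^7 mod 391 = 104, but h = 7.

no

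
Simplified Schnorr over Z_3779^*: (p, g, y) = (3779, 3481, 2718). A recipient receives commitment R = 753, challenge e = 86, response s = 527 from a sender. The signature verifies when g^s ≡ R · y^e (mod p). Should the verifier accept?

g^s mod p:
3481^2 = 12117361 ≡ 1887
3481^4 ≡ 1887^2 = 3560769 ≡ 951
3481^8 ≡ 951^2 = 904401 ≡ 1220
3481^16 ≡ 1220^2 = 1488400 ≡ 3253
3481^32 ≡ 3253^2 = 10582009 ≡ 809
3481^64 ≡ 809^2 = 654481 ≡ 714
3481^128 ≡ 714^2 = 509796 ≡ 3410
3481^256 ≡ 3410^2 = 11628100 ≡ 117
3481^512 ≡ 117^2 = 13689 ≡ 2352
527 = 512 + 8 + 4 + 2 + 1, so 3481^527 ≡ 2352·1220·951·1887·3481 ≡ 1666 (mod 3779)
R · y^e mod p:
2718^2 = 7387524 ≡ 3358
2718^4 ≡ 3358^2 = 11276164 ≡ 3407
2718^8 ≡ 3407^2 = 11607649 ≡ 2340
2718^16 ≡ 2340^2 = 5475600 ≡ 3608
2718^32 ≡ 3608^2 = 13017664 ≡ 2788
2718^64 ≡ 2788^2 = 7772944 ≡ 3320
86 = 64 + 16 + 4 + 2, so 2718^86 ≡ 3320·3608·3407·3358 ≡ 3184 (mod 3779)
753·3184 = 2397552 ≡ 1666 (mod 3779)
1666 ≡ 1666 (mod 3779); signature holds.

accept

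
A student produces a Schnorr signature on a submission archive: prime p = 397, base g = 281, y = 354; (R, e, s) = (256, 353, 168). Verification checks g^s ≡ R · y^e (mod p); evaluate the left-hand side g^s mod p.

190

281^168 mod 397 = 190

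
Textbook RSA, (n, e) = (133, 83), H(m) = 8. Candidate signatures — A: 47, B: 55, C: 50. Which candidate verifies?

C

Candidate A: Squares mod 133: 47^1≡47, 47^2≡81, 47^4≡44, 47^8≡74, 47^16≡23, 47^32≡130, 47^64≡9; 83 = 64 + 16 + 2 + 1, so 47^83 ≡ 9·23·81·47 ≡ 24 (mod 133)
Candidate B: Squares mod 133: 55^1≡55, 55^2≡99, 55^4≡92, 55^8≡85, 55^16≡43, 55^32≡120, 55^64≡36; 83 = 64 + 16 + 2 + 1, so 55^83 ≡ 36·43·99·55 ≡ 118 (mod 133)
Candidate C: Squares mod 133: 50^1≡50, 50^2≡106, 50^4≡64, 50^8≡106, 50^16≡64, 50^32≡106, 50^64≡64; 83 = 64 + 16 + 2 + 1, so 50^83 ≡ 64·64·106·50 ≡ 8 (mod 133)
  → matches H(m) = 8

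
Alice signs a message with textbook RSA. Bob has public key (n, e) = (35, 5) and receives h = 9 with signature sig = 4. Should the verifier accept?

accept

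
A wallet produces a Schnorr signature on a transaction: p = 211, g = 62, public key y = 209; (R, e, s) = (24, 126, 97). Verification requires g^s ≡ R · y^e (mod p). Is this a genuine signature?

g^s mod p:
62^2 = 3844 ≡ 46
62^4 ≡ 46^2 = 2116 ≡ 6
62^8 ≡ 6^2 = 36
62^16 ≡ 36^2 = 1296 ≡ 30
62^32 ≡ 30^2 = 900 ≡ 56
62^64 ≡ 56^2 = 3136 ≡ 182
97 = 64 + 32 + 1, so 62^97 ≡ 182·56·62 ≡ 170 (mod 211)
R · y^e mod p:
209^2 = 43681 ≡ 4
209^4 ≡ 4^2 = 16
209^8 ≡ 16^2 = 256 ≡ 45
209^16 ≡ 45^2 = 2025 ≡ 126
209^32 ≡ 126^2 = 15876 ≡ 51
209^64 ≡ 51^2 = 2601 ≡ 69
126 = 64 + 32 + 16 + 8 + 4 + 2, so 209^126 ≡ 69·51·126·45·16·4 ≡ 188 (mod 211)
24·188 = 4512 ≡ 81 (mod 211)
170 ≠ 81; the check fails.

forged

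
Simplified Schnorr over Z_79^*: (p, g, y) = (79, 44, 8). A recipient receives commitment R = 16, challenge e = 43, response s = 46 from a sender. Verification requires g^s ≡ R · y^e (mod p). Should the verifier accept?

accept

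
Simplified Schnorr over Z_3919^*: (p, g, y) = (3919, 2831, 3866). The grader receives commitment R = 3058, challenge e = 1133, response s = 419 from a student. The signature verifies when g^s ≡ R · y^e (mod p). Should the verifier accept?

reject

g^s mod p:
2831^2 = 8014561 ≡ 206
2831^4 ≡ 206^2 = 42436 ≡ 3246
2831^8 ≡ 3246^2 = 10536516 ≡ 2244
2831^16 ≡ 2244^2 = 5035536 ≡ 3540
2831^32 ≡ 3540^2 = 12531600 ≡ 2557
2831^64 ≡ 2557^2 = 6538249 ≡ 1357
2831^128 ≡ 1357^2 = 1841449 ≡ 3438
2831^256 ≡ 3438^2 = 11819844 ≡ 140
419 = 256 + 128 + 32 + 2 + 1, so 2831^419 ≡ 140·3438·2557·206·2831 ≡ 2187 (mod 3919)
R · y^e mod p:
3866^2 = 14945956 ≡ 2809
3866^4 ≡ 2809^2 = 7890481 ≡ 1534
3866^8 ≡ 1534^2 = 2353156 ≡ 1756
3866^16 ≡ 1756^2 = 3083536 ≡ 3202
3866^32 ≡ 3202^2 = 10252804 ≡ 700
3866^64 ≡ 700^2 = 490000 ≡ 125
3866^128 ≡ 125^2 = 15625 ≡ 3868
3866^256 ≡ 3868^2 = 14961424 ≡ 2601
3866^512 ≡ 2601^2 = 6765201 ≡ 1007
3866^1024 ≡ 1007^2 = 1014049 ≡ 2947
1133 = 1024 + 64 + 32 + 8 + 4 + 1, so 3866^1133 ≡ 2947·125·700·1756·1534·3866 ≡ 2504 (mod 3919)
3058·2504 = 7657232 ≡ 3425 (mod 3919)
2187 ≠ 3425; the check fails.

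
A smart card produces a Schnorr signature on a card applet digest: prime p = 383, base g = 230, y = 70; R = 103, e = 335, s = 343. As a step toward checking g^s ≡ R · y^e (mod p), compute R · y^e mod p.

166

70^2 = 4900 ≡ 304
70^4 ≡ 304^2 = 92416 ≡ 113
70^8 ≡ 113^2 = 12769 ≡ 130
70^16 ≡ 130^2 = 16900 ≡ 48
70^32 ≡ 48^2 = 2304 ≡ 6
70^64 ≡ 6^2 = 36
70^128 ≡ 36^2 = 1296 ≡ 147
70^256 ≡ 147^2 = 21609 ≡ 161
335 = 256 + 64 + 8 + 4 + 2 + 1, so 70^335 ≡ 161·36·130·113·304·70 ≡ 221 (mod 383)
R · y^e ≡ 103·221 = 22763 ≡ 166 (mod 383)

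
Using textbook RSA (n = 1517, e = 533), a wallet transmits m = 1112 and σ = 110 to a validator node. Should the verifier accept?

reject

Squares mod 1517: σ^1≡110, σ^2≡1481, σ^4≡1296, σ^8≡297, σ^16≡223, σ^32≡1185, σ^64≡1000, σ^128≡297, σ^256≡223, σ^512≡1185
533 = 512 + 16 + 4 + 1, so σ^533 ≡ 1185·223·1296·110 ≡ 850 (mod 1517)
The recovered value 850 does not match the digest 1112.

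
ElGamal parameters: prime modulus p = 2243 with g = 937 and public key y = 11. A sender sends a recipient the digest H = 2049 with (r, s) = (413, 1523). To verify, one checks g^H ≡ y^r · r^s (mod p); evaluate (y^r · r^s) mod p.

492

Squares mod 2243: 11^1≡11, 11^2≡121, 11^4≡1183, 11^8≡2100, 11^16≡262, 11^32≡1354, 11^64≡785, 11^128≡1643, 11^256≡1120
413 = 256 + 128 + 16 + 8 + 4 + 1, so 11^413 ≡ 1120·1643·262·2100·1183·11 ≡ 1320 (mod 2243)
Squares mod 2243: 413^1≡413, 413^2≡101, 413^4≡1229, 413^8≡902, 413^16≡1638, 413^32≡416, 413^64≡345, 413^128≡146, 413^256≡1129, 413^512≡617, 413^1024≡1622
1523 = 1024 + 256 + 128 + 64 + 32 + 16 + 2 + 1, so 413^1523 ≡ 1622·1129·146·345·416·1638·101·413 ≡ 1285 (mod 2243)
y^r · r^s ≡ 1320·1285 = 1696200 ≡ 492 (mod 2243)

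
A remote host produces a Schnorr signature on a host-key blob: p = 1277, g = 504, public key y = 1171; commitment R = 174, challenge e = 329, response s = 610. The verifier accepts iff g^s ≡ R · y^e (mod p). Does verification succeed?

g^s mod p:
504^610 mod 1277 = 684
R · y^e mod p:
1171^329 mod 1277 = 1151
174·1151 = 200274 ≡ 1062 (mod 1277)
684 ≠ 1062; the check fails.

fails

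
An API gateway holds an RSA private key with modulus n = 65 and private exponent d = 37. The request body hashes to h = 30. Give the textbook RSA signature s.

Squares mod 65: h^1≡30, h^2≡55, h^4≡35, h^8≡55, h^16≡35, h^32≡55
37 = 32 + 4 + 1, so h^37 ≡ 55·35·30 ≡ 30 (mod 65)

30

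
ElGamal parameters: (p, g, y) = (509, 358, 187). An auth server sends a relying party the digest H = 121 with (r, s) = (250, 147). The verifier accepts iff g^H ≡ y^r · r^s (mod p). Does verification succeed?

passes

Left side g^H mod p:
358^2 = 128164 ≡ 405
358^4 ≡ 405^2 = 164025 ≡ 127
358^8 ≡ 127^2 = 16129 ≡ 350
358^16 ≡ 350^2 = 122500 ≡ 340
358^32 ≡ 340^2 = 115600 ≡ 57
358^64 ≡ 57^2 = 3249 ≡ 195
121 = 64 + 32 + 16 + 8 + 1, so 358^121 ≡ 195·57·340·350·358 ≡ 501 (mod 509)
Right side y^r · r^s mod p:
187^2 = 34969 ≡ 357
187^4 ≡ 357^2 = 127449 ≡ 199
187^8 ≡ 199^2 = 39601 ≡ 408
187^16 ≡ 408^2 = 166464 ≡ 21
187^32 ≡ 21^2 = 441
187^64 ≡ 441^2 = 194481 ≡ 43
187^128 ≡ 43^2 = 1849 ≡ 322
250 = 128 + 64 + 32 + 16 + 8 + 2, so 187^250 ≡ 322·43·441·21·408·357 ≡ 376 (mod 509)
250^2 = 62500 ≡ 402
250^4 ≡ 402^2 = 161604 ≡ 251
250^8 ≡ 251^2 = 63001 ≡ 394
250^16 ≡ 394^2 = 155236 ≡ 500
250^32 ≡ 500^2 = 250000 ≡ 81
250^64 ≡ 81^2 = 6561 ≡ 453
250^128 ≡ 453^2 = 205209 ≡ 82
147 = 128 + 16 + 2 + 1, so 250^147 ≡ 82·500·402·250 ≡ 444 (mod 509)
376·444 = 166944 ≡ 501 (mod 509)
501 ≡ 501 (mod 509), so the signature is genuine.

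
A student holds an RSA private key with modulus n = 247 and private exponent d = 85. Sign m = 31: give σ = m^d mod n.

Squares mod 247: m^1≡31, m^2≡220, m^4≡235, m^8≡144, m^16≡235, m^32≡144, m^64≡235
85 = 64 + 16 + 4 + 1, so m^85 ≡ 235·235·235·31 ≡ 31 (mod 247)

31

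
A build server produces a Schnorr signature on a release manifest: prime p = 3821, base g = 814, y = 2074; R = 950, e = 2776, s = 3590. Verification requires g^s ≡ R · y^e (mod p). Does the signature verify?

verifies

g^s mod p:
814^2 = 662596 ≡ 1563
814^4 ≡ 1563^2 = 2442969 ≡ 1350
814^8 ≡ 1350^2 = 1822500 ≡ 3704
814^16 ≡ 3704^2 = 13719616 ≡ 2226
814^32 ≡ 2226^2 = 4955076 ≡ 3060
814^64 ≡ 3060^2 = 9363600 ≡ 2150
814^128 ≡ 2150^2 = 4622500 ≡ 2911
814^256 ≡ 2911^2 = 8473921 ≡ 2764
814^512 ≡ 2764^2 = 7639696 ≡ 1517
814^1024 ≡ 1517^2 = 2301289 ≡ 1047
814^2048 ≡ 1047^2 = 1096209 ≡ 3403
3590 = 2048 + 1024 + 512 + 4 + 2, so 814^3590 ≡ 3403·1047·1517·1350·1563 ≡ 1602 (mod 3821)
R · y^e mod p:
2074^2 = 4301476 ≡ 2851
2074^4 ≡ 2851^2 = 8128201 ≡ 934
2074^8 ≡ 934^2 = 872356 ≡ 1168
2074^16 ≡ 1168^2 = 1364224 ≡ 127
2074^32 ≡ 127^2 = 16129 ≡ 845
2074^64 ≡ 845^2 = 714025 ≡ 3319
2074^128 ≡ 3319^2 = 11015761 ≡ 3639
2074^256 ≡ 3639^2 = 13242321 ≡ 2556
2074^512 ≡ 2556^2 = 6533136 ≡ 3047
2074^1024 ≡ 3047^2 = 9284209 ≡ 3000
2074^2048 ≡ 3000^2 = 9000000 ≡ 1545
2776 = 2048 + 512 + 128 + 64 + 16 + 8, so 2074^2776 ≡ 1545·3047·3639·3319·127·1168 ≡ 2970 (mod 3821)
950·2970 = 2821500 ≡ 1602 (mod 3821)
1602 ≡ 1602 (mod 3821); signature holds.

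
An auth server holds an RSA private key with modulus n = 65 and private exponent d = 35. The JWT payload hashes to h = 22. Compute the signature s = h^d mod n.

3

h^2 ≡ 22^2 = 484 ≡ 29
h^4 ≡ 29^2 = 841 ≡ 61
h^8 ≡ 61^2 = 3721 ≡ 16
h^16 ≡ 16^2 = 256 ≡ 61
h^32 ≡ 61^2 = 3721 ≡ 16
35 = 32 + 2 + 1, so h^35 ≡ 16·29·22 ≡ 3 (mod 65)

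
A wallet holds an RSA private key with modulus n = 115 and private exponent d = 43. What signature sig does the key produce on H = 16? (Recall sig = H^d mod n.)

36

Squares mod 115: H^1≡16, H^2≡26, H^4≡101, H^8≡81, H^16≡6, H^32≡36
43 = 32 + 8 + 2 + 1, so H^43 ≡ 36·81·26·16 ≡ 36 (mod 115)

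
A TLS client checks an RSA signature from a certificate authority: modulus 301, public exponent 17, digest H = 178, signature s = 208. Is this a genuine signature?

genuine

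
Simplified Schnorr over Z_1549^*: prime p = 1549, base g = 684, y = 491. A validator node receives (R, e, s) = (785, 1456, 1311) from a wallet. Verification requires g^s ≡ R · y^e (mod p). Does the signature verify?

g^s mod p:
684^2 = 467856 ≡ 58
684^4 ≡ 58^2 = 3364 ≡ 266
684^8 ≡ 266^2 = 70756 ≡ 1051
684^16 ≡ 1051^2 = 1104601 ≡ 164
684^32 ≡ 164^2 = 26896 ≡ 563
684^64 ≡ 563^2 = 316969 ≡ 973
684^128 ≡ 973^2 = 946729 ≡ 290
684^256 ≡ 290^2 = 84100 ≡ 454
684^512 ≡ 454^2 = 206116 ≡ 99
684^1024 ≡ 99^2 = 9801 ≡ 507
1311 = 1024 + 256 + 16 + 8 + 4 + 2 + 1, so 684^1311 ≡ 507·454·164·1051·266·58·684 ≡ 1120 (mod 1549)
R · y^e mod p:
491^2 = 241081 ≡ 986
491^4 ≡ 986^2 = 972196 ≡ 973
491^8 ≡ 973^2 = 946729 ≡ 290
491^16 ≡ 290^2 = 84100 ≡ 454
491^32 ≡ 454^2 = 206116 ≡ 99
491^64 ≡ 99^2 = 9801 ≡ 507
491^128 ≡ 507^2 = 257049 ≡ 1464
491^256 ≡ 1464^2 = 2143296 ≡ 1029
491^512 ≡ 1029^2 = 1058841 ≡ 874
491^1024 ≡ 874^2 = 763876 ≡ 219
1456 = 1024 + 256 + 128 + 32 + 16, so 491^1456 ≡ 219·1029·1464·99·454 ≡ 926 (mod 1549)
785·926 = 726910 ≡ 429 (mod 1549)
1120 ≠ 429; the check fails.

does not verify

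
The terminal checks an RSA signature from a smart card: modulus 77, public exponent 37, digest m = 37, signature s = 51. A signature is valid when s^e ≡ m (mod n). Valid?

no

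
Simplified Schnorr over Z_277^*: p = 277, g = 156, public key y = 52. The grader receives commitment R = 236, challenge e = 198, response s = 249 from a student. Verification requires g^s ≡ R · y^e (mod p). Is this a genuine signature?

genuine

g^s mod p:
Squares mod 277: 156^1≡156, 156^2≡237, 156^4≡215, 156^8≡243, 156^16≡48, 156^32≡88, 156^64≡265, 156^128≡144
249 = 128 + 64 + 32 + 16 + 8 + 1, so 156^249 ≡ 144·265·88·48·243·156 ≡ 16 (mod 277)
R · y^e mod p:
Squares mod 277: 52^1≡52, 52^2≡211, 52^4≡201, 52^8≡236, 52^16≡19, 52^32≡84, 52^64≡131, 52^128≡264
198 = 128 + 64 + 4 + 2, so 52^198 ≡ 264·131·201·211 ≡ 155 (mod 277)
236·155 = 36580 ≡ 16 (mod 277)
16 ≡ 16 (mod 277); signature holds.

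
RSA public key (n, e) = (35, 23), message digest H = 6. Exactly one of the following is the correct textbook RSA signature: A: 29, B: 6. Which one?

Candidate A: 29^23 mod 35 = 29
Candidate B: 6^23 mod 35 = 6
  → matches H = 6

B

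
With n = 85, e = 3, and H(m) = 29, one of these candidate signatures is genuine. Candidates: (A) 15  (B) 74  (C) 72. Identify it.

B

Candidate A: Squares mod 85: 15^1≡15, 15^2≡55; 3 = 2 + 1, so 15^3 ≡ 55·15 ≡ 60 (mod 85)
Candidate B: Squares mod 85: 74^1≡74, 74^2≡36; 3 = 2 + 1, so 74^3 ≡ 36·74 ≡ 29 (mod 85)
  → matches H(m) = 29
Candidate C: Squares mod 85: 72^1≡72, 72^2≡84; 3 = 2 + 1, so 72^3 ≡ 84·72 ≡ 13 (mod 85)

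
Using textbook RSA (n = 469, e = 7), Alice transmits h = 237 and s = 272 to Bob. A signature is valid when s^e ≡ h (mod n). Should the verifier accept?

accept

Squares mod 469: s^1≡272, s^2≡351, s^4≡323
7 = 4 + 2 + 1, so s^7 ≡ 323·351·272 ≡ 237 (mod 469)
Since 237 equals the digest 237, verification succeeds.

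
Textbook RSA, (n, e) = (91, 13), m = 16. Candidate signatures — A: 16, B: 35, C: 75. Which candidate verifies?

A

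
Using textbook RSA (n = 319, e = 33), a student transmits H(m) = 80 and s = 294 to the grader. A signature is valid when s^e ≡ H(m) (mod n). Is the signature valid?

invalid

Squares mod 319: s^1≡294, s^2≡306, s^4≡169, s^8≡170, s^16≡190, s^32≡53
33 = 32 + 1, so s^33 ≡ 53·294 ≡ 270 (mod 319)
The recovered value 270 does not match the digest 80.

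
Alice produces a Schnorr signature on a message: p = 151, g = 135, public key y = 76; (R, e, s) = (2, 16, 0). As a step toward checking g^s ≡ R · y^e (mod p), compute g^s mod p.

1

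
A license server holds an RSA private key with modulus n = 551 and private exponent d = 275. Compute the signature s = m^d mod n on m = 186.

249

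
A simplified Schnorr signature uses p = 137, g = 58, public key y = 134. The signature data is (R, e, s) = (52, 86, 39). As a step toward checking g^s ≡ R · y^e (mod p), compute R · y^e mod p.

Squares mod 137: 134^1≡134, 134^2≡9, 134^4≡81, 134^8≡122, 134^16≡88, 134^32≡72, 134^64≡115
86 = 64 + 16 + 4 + 2, so 134^86 ≡ 115·88·81·9 ≡ 30 (mod 137)
R · y^e ≡ 52·30 = 1560 ≡ 53 (mod 137)

53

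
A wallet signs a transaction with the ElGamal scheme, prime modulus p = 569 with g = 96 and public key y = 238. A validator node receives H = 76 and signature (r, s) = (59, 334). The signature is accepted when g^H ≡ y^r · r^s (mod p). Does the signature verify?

Left side g^H mod p:
96^2 = 9216 ≡ 112
96^4 ≡ 112^2 = 12544 ≡ 26
96^8 ≡ 26^2 = 676 ≡ 107
96^16 ≡ 107^2 = 11449 ≡ 69
96^32 ≡ 69^2 = 4761 ≡ 209
96^64 ≡ 209^2 = 43681 ≡ 437
76 = 64 + 8 + 4, so 96^76 ≡ 437·107·26 ≡ 350 (mod 569)
Right side y^r · r^s mod p:
238^2 = 56644 ≡ 313
238^4 ≡ 313^2 = 97969 ≡ 101
238^8 ≡ 101^2 = 10201 ≡ 528
238^16 ≡ 528^2 = 278784 ≡ 543
238^32 ≡ 543^2 = 294849 ≡ 107
59 = 32 + 16 + 8 + 2 + 1, so 238^59 ≡ 107·543·528·313·238 ≡ 159 (mod 569)
59^2 = 3481 ≡ 67
59^4 ≡ 67^2 = 4489 ≡ 506
59^8 ≡ 506^2 = 256036 ≡ 555
59^16 ≡ 555^2 = 308025 ≡ 196
59^32 ≡ 196^2 = 38416 ≡ 293
59^64 ≡ 293^2 = 85849 ≡ 499
59^128 ≡ 499^2 = 249001 ≡ 348
59^256 ≡ 348^2 = 121104 ≡ 476
334 = 256 + 64 + 8 + 4 + 2, so 59^334 ≡ 476·499·555·506·67 ≡ 471 (mod 569)
159·471 = 74889 ≡ 350 (mod 569)
350 ≡ 350 (mod 569), so the signature is genuine.

verifies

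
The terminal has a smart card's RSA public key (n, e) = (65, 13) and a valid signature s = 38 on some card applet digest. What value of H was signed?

s^2 ≡ 38^2 = 1444 ≡ 14
s^4 ≡ 14^2 = 196 ≡ 1
s^8 ≡ 1^2 = 1
13 = 8 + 4 + 1, so s^13 ≡ 1·1·38 ≡ 38 (mod 65)

38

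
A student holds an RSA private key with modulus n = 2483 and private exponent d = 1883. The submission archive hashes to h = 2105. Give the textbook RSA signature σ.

h^2 ≡ 2105^2 = 4431025 ≡ 1353
h^4 ≡ 1353^2 = 1830609 ≡ 638
h^8 ≡ 638^2 = 407044 ≡ 2315
h^16 ≡ 2315^2 = 5359225 ≡ 911
h^32 ≡ 911^2 = 829921 ≡ 599
h^64 ≡ 599^2 = 358801 ≡ 1249
h^128 ≡ 1249^2 = 1560001 ≡ 677
h^256 ≡ 677^2 = 458329 ≡ 1457
h^512 ≡ 1457^2 = 2122849 ≡ 2367
h^1024 ≡ 2367^2 = 5602689 ≡ 1041
1883 = 1024 + 512 + 256 + 64 + 16 + 8 + 2 + 1, so h^1883 ≡ 1041·2367·1457·1249·911·2315·1353·2105 ≡ 51 (mod 2483)

51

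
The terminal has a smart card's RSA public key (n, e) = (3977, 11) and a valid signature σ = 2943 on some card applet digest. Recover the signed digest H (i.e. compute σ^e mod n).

Squares mod 3977: σ^1≡2943, σ^2≡3320, σ^4≡2133, σ^8≡1
11 = 8 + 2 + 1, so σ^11 ≡ 1·3320·2943 ≡ 3248 (mod 3977)

3248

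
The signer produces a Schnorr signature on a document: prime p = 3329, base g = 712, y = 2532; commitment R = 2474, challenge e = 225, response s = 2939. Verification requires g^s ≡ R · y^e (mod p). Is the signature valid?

invalid

g^s mod p:
712^2 = 506944 ≡ 936
712^4 ≡ 936^2 = 876096 ≡ 569
712^8 ≡ 569^2 = 323761 ≡ 848
712^16 ≡ 848^2 = 719104 ≡ 40
712^32 ≡ 40^2 = 1600
712^64 ≡ 1600^2 = 2560000 ≡ 3328
712^128 ≡ 3328^2 = 11075584 ≡ 1
712^256 ≡ 1^2 = 1
712^512 ≡ 1^2 = 1
712^1024 ≡ 1^2 = 1
712^2048 ≡ 1^2 = 1
2939 = 2048 + 512 + 256 + 64 + 32 + 16 + 8 + 2 + 1, so 712^2939 ≡ 1·1·1·3328·1600·40·848·936·712 ≡ 1414 (mod 3329)
R · y^e mod p:
2532^2 = 6411024 ≡ 2699
2532^4 ≡ 2699^2 = 7284601 ≡ 749
2532^8 ≡ 749^2 = 561001 ≡ 1729
2532^16 ≡ 1729^2 = 2989441 ≡ 3328
2532^32 ≡ 3328^2 = 11075584 ≡ 1
2532^64 ≡ 1^2 = 1
2532^128 ≡ 1^2 = 1
225 = 128 + 64 + 32 + 1, so 2532^225 ≡ 1·1·1·2532 ≡ 2532 (mod 3329)
2474·2532 = 6264168 ≡ 2319 (mod 3329)
1414 ≠ 2319; the check fails.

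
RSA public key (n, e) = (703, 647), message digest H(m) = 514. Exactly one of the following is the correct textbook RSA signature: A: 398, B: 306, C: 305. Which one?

C

Candidate A: Squares mod 703: 398^1≡398, 398^2≡229, 398^4≡419, 398^8≡514, 398^16≡571, 398^32≡552, 398^64≡305, 398^128≡229, 398^256≡419, 398^512≡514; 647 = 512 + 128 + 4 + 2 + 1, so 398^647 ≡ 514·229·419·229·398 ≡ 189 (mod 703)
Candidate B: Squares mod 703: 306^1≡306, 306^2≡137, 306^4≡491, 306^8≡655, 306^16≡195, 306^32≡63, 306^64≡454, 306^128≡137, 306^256≡491, 306^512≡655; 647 = 512 + 128 + 4 + 2 + 1, so 306^647 ≡ 655·137·491·137·306 ≡ 618 (mod 703)
Candidate C: Squares mod 703: 305^1≡305, 305^2≡229, 305^4≡419, 305^8≡514, 305^16≡571, 305^32≡552, 305^64≡305, 305^128≡229, 305^256≡419, 305^512≡514; 647 = 512 + 128 + 4 + 2 + 1, so 305^647 ≡ 514·229·419·229·305 ≡ 514 (mod 703)
  → matches H(m) = 514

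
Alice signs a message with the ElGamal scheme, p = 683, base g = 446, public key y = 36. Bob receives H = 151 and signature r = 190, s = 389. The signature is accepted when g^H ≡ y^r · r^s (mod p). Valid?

no

Left side g^H mod p:
446^151 mod 683 = 570
Right side y^r · r^s mod p:
36^190 mod 683 = 542
190^389 mod 683 = 34
542·34 = 18428 ≡ 670 (mod 683)
570 ≠ 670, so verification fails.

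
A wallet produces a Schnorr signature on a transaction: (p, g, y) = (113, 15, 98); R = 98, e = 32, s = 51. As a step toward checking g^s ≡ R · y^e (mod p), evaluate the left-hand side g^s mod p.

98

Squares mod 113: 15^1≡15, 15^2≡112, 15^4≡1, 15^8≡1, 15^16≡1, 15^32≡1
51 = 32 + 16 + 2 + 1, so 15^51 ≡ 1·1·112·15 ≡ 98 (mod 113)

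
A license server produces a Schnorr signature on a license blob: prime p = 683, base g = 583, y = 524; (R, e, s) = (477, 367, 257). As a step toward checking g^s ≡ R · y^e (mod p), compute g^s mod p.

583^257 mod 683 = 492

492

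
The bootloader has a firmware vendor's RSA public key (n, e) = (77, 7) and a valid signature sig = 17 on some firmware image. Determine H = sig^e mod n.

52

Squares mod 77: sig^1≡17, sig^2≡58, sig^4≡53
7 = 4 + 2 + 1, so sig^7 ≡ 53·58·17 ≡ 52 (mod 77)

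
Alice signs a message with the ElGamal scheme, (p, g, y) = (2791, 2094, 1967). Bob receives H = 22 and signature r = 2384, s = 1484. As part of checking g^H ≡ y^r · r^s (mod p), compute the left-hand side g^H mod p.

2094^22 mod 2791 = 1468

1468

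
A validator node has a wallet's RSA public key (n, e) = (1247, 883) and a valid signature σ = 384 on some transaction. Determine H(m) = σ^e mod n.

σ^2 ≡ 384^2 = 147456 ≡ 310
σ^4 ≡ 310^2 = 96100 ≡ 81
σ^8 ≡ 81^2 = 6561 ≡ 326
σ^16 ≡ 326^2 = 106276 ≡ 281
σ^32 ≡ 281^2 = 78961 ≡ 400
σ^64 ≡ 400^2 = 160000 ≡ 384
σ^128 ≡ 384^2 = 147456 ≡ 310
σ^256 ≡ 310^2 = 96100 ≡ 81
σ^512 ≡ 81^2 = 6561 ≡ 326
883 = 512 + 256 + 64 + 32 + 16 + 2 + 1, so σ^883 ≡ 326·81·384·400·281·310·384 ≡ 384 (mod 1247)

384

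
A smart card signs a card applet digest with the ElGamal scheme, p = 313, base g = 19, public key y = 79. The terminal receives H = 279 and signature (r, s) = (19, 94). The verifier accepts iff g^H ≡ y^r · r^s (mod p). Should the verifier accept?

Left side g^H mod p:
19^2 = 361 ≡ 48
19^4 ≡ 48^2 = 2304 ≡ 113
19^8 ≡ 113^2 = 12769 ≡ 249
19^16 ≡ 249^2 = 62001 ≡ 27
19^32 ≡ 27^2 = 729 ≡ 103
19^64 ≡ 103^2 = 10609 ≡ 280
19^128 ≡ 280^2 = 78400 ≡ 150
19^256 ≡ 150^2 = 22500 ≡ 277
279 = 256 + 16 + 4 + 2 + 1, so 19^279 ≡ 277·27·113·48·19 ≡ 210 (mod 313)
Right side y^r · r^s mod p:
79^2 = 6241 ≡ 294
79^4 ≡ 294^2 = 86436 ≡ 48
79^8 ≡ 48^2 = 2304 ≡ 113
79^16 ≡ 113^2 = 12769 ≡ 249
19 = 16 + 2 + 1, so 79^19 ≡ 249·294·79 ≡ 286 (mod 313)
19^2 = 361 ≡ 48
19^4 ≡ 48^2 = 2304 ≡ 113
19^8 ≡ 113^2 = 12769 ≡ 249
19^16 ≡ 249^2 = 62001 ≡ 27
19^32 ≡ 27^2 = 729 ≡ 103
19^64 ≡ 103^2 = 10609 ≡ 280
94 = 64 + 16 + 8 + 4 + 2, so 19^94 ≡ 280·27·249·113·48 ≡ 27 (mod 313)
286·27 = 7722 ≡ 210 (mod 313)
210 ≡ 210 (mod 313), so the signature is genuine.

accept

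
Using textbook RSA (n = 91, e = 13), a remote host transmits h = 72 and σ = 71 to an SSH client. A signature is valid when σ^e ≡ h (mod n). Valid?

no

Squares mod 91: σ^1≡71, σ^2≡36, σ^4≡22, σ^8≡29
13 = 8 + 4 + 1, so σ^13 ≡ 29·22·71 ≡ 71 (mod 91)
The recovered value 71 does not match the digest 72.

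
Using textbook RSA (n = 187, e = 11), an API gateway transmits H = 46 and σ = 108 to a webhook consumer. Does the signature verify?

does not verify

σ^2 ≡ 108^2 = 11664 ≡ 70
σ^4 ≡ 70^2 = 4900 ≡ 38
σ^8 ≡ 38^2 = 1444 ≡ 135
11 = 8 + 2 + 1, so σ^11 ≡ 135·70·108 ≡ 141 (mod 187)
σ^11 mod 187 = 141, but H = 46.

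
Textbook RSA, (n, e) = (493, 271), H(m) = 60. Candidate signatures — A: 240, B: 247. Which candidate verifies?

A

Candidate A: 240^271 mod 493 = 60
  → matches H(m) = 60
Candidate B: 247^271 mod 493 = 19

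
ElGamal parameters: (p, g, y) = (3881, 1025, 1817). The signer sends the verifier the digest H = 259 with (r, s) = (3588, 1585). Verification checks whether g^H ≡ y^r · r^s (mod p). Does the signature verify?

verifies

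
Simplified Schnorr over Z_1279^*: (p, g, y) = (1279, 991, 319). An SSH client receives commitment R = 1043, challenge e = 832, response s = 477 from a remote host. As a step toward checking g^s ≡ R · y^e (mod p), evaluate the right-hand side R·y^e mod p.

Squares mod 1279: 319^1≡319, 319^2≡720, 319^4≡405, 319^8≡313, 319^16≡765, 319^32≡722, 319^64≡731, 319^128≡1018, 319^256≡334, 319^512≡283
832 = 512 + 256 + 64, so 319^832 ≡ 283·334·731 ≡ 165 (mod 1279)
R · y^e ≡ 1043·165 = 172095 ≡ 709 (mod 1279)

709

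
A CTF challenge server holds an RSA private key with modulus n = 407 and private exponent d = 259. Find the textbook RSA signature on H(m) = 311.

257

(H(m))^259 mod 407 = 257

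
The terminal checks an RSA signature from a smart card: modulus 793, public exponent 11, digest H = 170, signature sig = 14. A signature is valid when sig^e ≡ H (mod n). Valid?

yes

sig^2 ≡ 14^2 = 196
sig^4 ≡ 196^2 = 38416 ≡ 352
sig^8 ≡ 352^2 = 123904 ≡ 196
11 = 8 + 2 + 1, so sig^11 ≡ 196·196·14 ≡ 170 (mod 793)
sig^11 mod 793 = 170 matches H.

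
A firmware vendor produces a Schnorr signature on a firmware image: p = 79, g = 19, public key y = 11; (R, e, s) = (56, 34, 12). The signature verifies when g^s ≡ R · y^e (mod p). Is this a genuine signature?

forged

g^s mod p:
Squares mod 79: 19^1≡19, 19^2≡45, 19^4≡50, 19^8≡51
12 = 8 + 4, so 19^12 ≡ 51·50 ≡ 22 (mod 79)
R · y^e mod p:
Squares mod 79: 11^1≡11, 11^2≡42, 11^4≡26, 11^8≡44, 11^16≡40, 11^32≡20
34 = 32 + 2, so 11^34 ≡ 20·42 ≡ 50 (mod 79)
56·50 = 2800 ≡ 35 (mod 79)
22 ≠ 35; the check fails.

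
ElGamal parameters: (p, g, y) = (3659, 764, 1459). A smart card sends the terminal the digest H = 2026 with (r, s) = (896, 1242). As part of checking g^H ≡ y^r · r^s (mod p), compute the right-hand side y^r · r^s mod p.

2589

1459^2 = 2128681 ≡ 2802
1459^4 ≡ 2802^2 = 7851204 ≡ 2649
1459^8 ≡ 2649^2 = 7017201 ≡ 2898
1459^16 ≡ 2898^2 = 8398404 ≡ 999
1459^32 ≡ 999^2 = 998001 ≡ 2753
1459^64 ≡ 2753^2 = 7579009 ≡ 1220
1459^128 ≡ 1220^2 = 1488400 ≡ 2846
1459^256 ≡ 2846^2 = 8099716 ≡ 2349
1459^512 ≡ 2349^2 = 5517801 ≡ 29
896 = 512 + 256 + 128, so 1459^896 ≡ 29·2349·2846 ≡ 251 (mod 3659)
896^2 = 802816 ≡ 1495
896^4 ≡ 1495^2 = 2235025 ≡ 3035
896^8 ≡ 3035^2 = 9211225 ≡ 1522
896^16 ≡ 1522^2 = 2316484 ≡ 337
896^32 ≡ 337^2 = 113569 ≡ 140
896^64 ≡ 140^2 = 19600 ≡ 1305
896^128 ≡ 1305^2 = 1703025 ≡ 1590
896^256 ≡ 1590^2 = 2528100 ≡ 3390
896^512 ≡ 3390^2 = 11492100 ≡ 2840
896^1024 ≡ 2840^2 = 8065600 ≡ 1164
1242 = 1024 + 128 + 64 + 16 + 8 + 2, so 896^1242 ≡ 1164·1590·1305·337·1522·1495 ≡ 608 (mod 3659)
y^r · r^s ≡ 251·608 = 152608 ≡ 2589 (mod 3659)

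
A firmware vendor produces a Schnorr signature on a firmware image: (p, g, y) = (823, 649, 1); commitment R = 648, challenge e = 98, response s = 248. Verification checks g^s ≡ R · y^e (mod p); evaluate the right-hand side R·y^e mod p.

1^2 = 1
1^4 ≡ 1^2 = 1
1^8 ≡ 1^2 = 1
1^16 ≡ 1^2 = 1
1^32 ≡ 1^2 = 1
1^64 ≡ 1^2 = 1
98 = 64 + 32 + 2, so 1^98 ≡ 1·1·1 ≡ 1 (mod 823)
R · y^e ≡ 648·1 = 648 ≡ 648 (mod 823)

648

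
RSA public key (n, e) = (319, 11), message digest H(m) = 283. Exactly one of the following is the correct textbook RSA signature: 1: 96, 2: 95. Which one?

1

Candidate 1: 96^2 = 9216 ≡ 284; 96^4 ≡ 284^2 = 80656 ≡ 268; 96^8 ≡ 268^2 = 71824 ≡ 49; 11 = 8 + 2 + 1, so 96^11 ≡ 49·284·96 ≡ 283 (mod 319)
  → matches H(m) = 283
Candidate 2: 95^2 = 9025 ≡ 93; 95^4 ≡ 93^2 = 8649 ≡ 36; 95^8 ≡ 36^2 = 1296 ≡ 20; 11 = 8 + 2 + 1, so 95^11 ≡ 20·93·95 ≡ 293 (mod 319)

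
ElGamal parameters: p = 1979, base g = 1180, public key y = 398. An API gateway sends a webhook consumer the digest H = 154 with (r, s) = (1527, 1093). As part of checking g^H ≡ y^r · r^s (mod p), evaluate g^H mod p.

1593

Squares mod 1979: 1180^1≡1180, 1180^2≡1163, 1180^4≡912, 1180^8≡564, 1180^16≡1456, 1180^32≡427, 1180^64≡261, 1180^128≡835
154 = 128 + 16 + 8 + 2, so 1180^154 ≡ 835·1456·564·1163 ≡ 1593 (mod 1979)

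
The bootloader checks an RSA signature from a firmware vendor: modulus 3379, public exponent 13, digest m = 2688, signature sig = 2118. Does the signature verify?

does not verify

sig^2 ≡ 2118^2 = 4485924 ≡ 1991
sig^4 ≡ 1991^2 = 3964081 ≡ 514
sig^8 ≡ 514^2 = 264196 ≡ 634
13 = 8 + 4 + 1, so sig^13 ≡ 634·514·2118 ≡ 691 (mod 3379)
The recovered value 691 does not match the digest 2688.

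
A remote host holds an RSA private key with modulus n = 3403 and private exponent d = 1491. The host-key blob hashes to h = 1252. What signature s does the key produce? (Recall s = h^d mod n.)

1442

h^1491 mod 3403 = 1442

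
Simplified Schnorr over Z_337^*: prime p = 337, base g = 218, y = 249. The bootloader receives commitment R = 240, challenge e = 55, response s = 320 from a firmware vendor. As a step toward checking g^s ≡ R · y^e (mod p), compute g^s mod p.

64

218^2 = 47524 ≡ 7
218^4 ≡ 7^2 = 49
218^8 ≡ 49^2 = 2401 ≡ 42
218^16 ≡ 42^2 = 1764 ≡ 79
218^32 ≡ 79^2 = 6241 ≡ 175
218^64 ≡ 175^2 = 30625 ≡ 295
218^128 ≡ 295^2 = 87025 ≡ 79
218^256 ≡ 79^2 = 6241 ≡ 175
320 = 256 + 64, so 218^320 ≡ 175·295 ≡ 64 (mod 337)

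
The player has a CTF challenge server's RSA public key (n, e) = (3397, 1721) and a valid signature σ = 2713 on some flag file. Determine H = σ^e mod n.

1559

σ^2 ≡ 2713^2 = 7360369 ≡ 2467
σ^4 ≡ 2467^2 = 6086089 ≡ 2062
σ^8 ≡ 2062^2 = 4251844 ≡ 2197
σ^16 ≡ 2197^2 = 4826809 ≡ 3069
σ^32 ≡ 3069^2 = 9418761 ≡ 2277
σ^64 ≡ 2277^2 = 5184729 ≡ 907
σ^128 ≡ 907^2 = 822649 ≡ 575
σ^256 ≡ 575^2 = 330625 ≡ 1116
σ^512 ≡ 1116^2 = 1245456 ≡ 2154
σ^1024 ≡ 2154^2 = 4639716 ≡ 2811
1721 = 1024 + 512 + 128 + 32 + 16 + 8 + 1, so σ^1721 ≡ 2811·2154·575·2277·3069·2197·2713 ≡ 1559 (mod 3397)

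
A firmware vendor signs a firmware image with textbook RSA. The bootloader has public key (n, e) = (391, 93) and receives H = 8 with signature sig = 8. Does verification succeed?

sig^2 ≡ 8^2 = 64
sig^4 ≡ 64^2 = 4096 ≡ 186
sig^8 ≡ 186^2 = 34596 ≡ 188
sig^16 ≡ 188^2 = 35344 ≡ 154
sig^32 ≡ 154^2 = 23716 ≡ 256
sig^64 ≡ 256^2 = 65536 ≡ 239
93 = 64 + 16 + 8 + 4 + 1, so sig^93 ≡ 239·154·188·186·8 ≡ 315 (mod 391)
315 ≠ 8, so verification fails.

fails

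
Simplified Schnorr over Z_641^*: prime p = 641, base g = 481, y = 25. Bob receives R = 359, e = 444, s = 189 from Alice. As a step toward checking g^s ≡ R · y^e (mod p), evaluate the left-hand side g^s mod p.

Squares mod 641: 481^1≡481, 481^2≡601, 481^4≡318, 481^8≡487, 481^16≡640, 481^32≡1, 481^64≡1, 481^128≡1
189 = 128 + 32 + 16 + 8 + 4 + 1, so 481^189 ≡ 1·1·640·487·318·481 ≡ 64 (mod 641)

64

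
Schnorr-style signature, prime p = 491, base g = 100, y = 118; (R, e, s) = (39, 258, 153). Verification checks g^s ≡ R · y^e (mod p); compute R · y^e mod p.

469

Squares mod 491: 118^1≡118, 118^2≡176, 118^4≡43, 118^8≡376, 118^16≡459, 118^32≡42, 118^64≡291, 118^128≡229, 118^256≡395
258 = 256 + 2, so 118^258 ≡ 395·176 ≡ 289 (mod 491)
R · y^e ≡ 39·289 = 11271 ≡ 469 (mod 491)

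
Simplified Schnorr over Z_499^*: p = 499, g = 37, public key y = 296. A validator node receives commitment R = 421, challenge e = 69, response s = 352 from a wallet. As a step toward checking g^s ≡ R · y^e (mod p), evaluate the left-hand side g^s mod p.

37^2 = 1369 ≡ 371
37^4 ≡ 371^2 = 137641 ≡ 416
37^8 ≡ 416^2 = 173056 ≡ 402
37^16 ≡ 402^2 = 161604 ≡ 427
37^32 ≡ 427^2 = 182329 ≡ 194
37^64 ≡ 194^2 = 37636 ≡ 211
37^128 ≡ 211^2 = 44521 ≡ 110
37^256 ≡ 110^2 = 12100 ≡ 124
352 = 256 + 64 + 32, so 37^352 ≡ 124·211·194 ≡ 487 (mod 499)

487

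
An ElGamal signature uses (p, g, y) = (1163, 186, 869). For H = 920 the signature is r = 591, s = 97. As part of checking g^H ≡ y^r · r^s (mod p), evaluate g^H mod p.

186^2 = 34596 ≡ 869
186^4 ≡ 869^2 = 755161 ≡ 374
186^8 ≡ 374^2 = 139876 ≡ 316
186^16 ≡ 316^2 = 99856 ≡ 1001
186^32 ≡ 1001^2 = 1002001 ≡ 658
186^64 ≡ 658^2 = 432964 ≡ 328
186^128 ≡ 328^2 = 107584 ≡ 588
186^256 ≡ 588^2 = 345744 ≡ 333
186^512 ≡ 333^2 = 110889 ≡ 404
920 = 512 + 256 + 128 + 16 + 8, so 186^920 ≡ 404·333·588·1001·316 ≡ 34 (mod 1163)

34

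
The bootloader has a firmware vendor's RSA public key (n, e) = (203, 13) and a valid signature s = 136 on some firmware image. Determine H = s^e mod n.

45

s^2 ≡ 136^2 = 18496 ≡ 23
s^4 ≡ 23^2 = 529 ≡ 123
s^8 ≡ 123^2 = 15129 ≡ 107
13 = 8 + 4 + 1, so s^13 ≡ 107·123·136 ≡ 45 (mod 203)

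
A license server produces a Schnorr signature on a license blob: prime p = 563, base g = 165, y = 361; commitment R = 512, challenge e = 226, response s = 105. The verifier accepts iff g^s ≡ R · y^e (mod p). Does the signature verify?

g^s mod p:
Squares mod 563: 165^1≡165, 165^2≡201, 165^4≡428, 165^8≡209, 165^16≡330, 165^32≡241, 165^64≡92
105 = 64 + 32 + 8 + 1, so 165^105 ≡ 92·241·209·165 ≡ 128 (mod 563)
R · y^e mod p:
Squares mod 563: 361^1≡361, 361^2≡268, 361^4≡323, 361^8≡174, 361^16≡437, 361^32≡112, 361^64≡158, 361^128≡192
226 = 128 + 64 + 32 + 2, so 361^226 ≡ 192·158·112·268 ≡ 141 (mod 563)
512·141 = 72192 ≡ 128 (mod 563)
128 ≡ 128 (mod 563); signature holds.

verifies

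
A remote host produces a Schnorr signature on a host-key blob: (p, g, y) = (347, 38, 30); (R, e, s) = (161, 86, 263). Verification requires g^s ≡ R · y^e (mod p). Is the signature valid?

g^s mod p:
Squares mod 347: 38^1≡38, 38^2≡56, 38^4≡13, 38^8≡169, 38^16≡107, 38^32≡345, 38^64≡4, 38^128≡16, 38^256≡256
263 = 256 + 4 + 2 + 1, so 38^263 ≡ 256·13·56·38 ≡ 61 (mod 347)
R · y^e mod p:
Squares mod 347: 30^1≡30, 30^2≡206, 30^4≡102, 30^8≡341, 30^16≡36, 30^32≡255, 30^64≡136
86 = 64 + 16 + 4 + 2, so 30^86 ≡ 136·36·102·206 ≡ 9 (mod 347)
161·9 = 1449 ≡ 61 (mod 347)
61 ≡ 61 (mod 347); signature holds.

valid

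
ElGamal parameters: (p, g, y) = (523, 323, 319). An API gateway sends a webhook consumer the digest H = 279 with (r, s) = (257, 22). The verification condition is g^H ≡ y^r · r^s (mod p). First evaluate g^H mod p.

428

323^279 mod 523 = 428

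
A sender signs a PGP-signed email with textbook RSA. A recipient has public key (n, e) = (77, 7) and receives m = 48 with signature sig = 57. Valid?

sig^2 ≡ 57^2 = 3249 ≡ 15
sig^4 ≡ 15^2 = 225 ≡ 71
7 = 4 + 2 + 1, so sig^7 ≡ 71·15·57 ≡ 29 (mod 77)
The recovered value 29 does not match the digest 48.

no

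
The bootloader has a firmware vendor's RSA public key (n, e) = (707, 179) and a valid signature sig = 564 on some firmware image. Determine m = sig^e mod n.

534

sig^2 ≡ 564^2 = 318096 ≡ 653
sig^4 ≡ 653^2 = 426409 ≡ 88
sig^8 ≡ 88^2 = 7744 ≡ 674
sig^16 ≡ 674^2 = 454276 ≡ 382
sig^32 ≡ 382^2 = 145924 ≡ 282
sig^64 ≡ 282^2 = 79524 ≡ 340
sig^128 ≡ 340^2 = 115600 ≡ 359
179 = 128 + 32 + 16 + 2 + 1, so sig^179 ≡ 359·282·382·653·564 ≡ 534 (mod 707)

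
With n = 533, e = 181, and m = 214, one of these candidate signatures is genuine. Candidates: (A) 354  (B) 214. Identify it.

Candidate A: 354^181 mod 533 = 302
Candidate B: 214^181 mod 533 = 214
  → matches m = 214

B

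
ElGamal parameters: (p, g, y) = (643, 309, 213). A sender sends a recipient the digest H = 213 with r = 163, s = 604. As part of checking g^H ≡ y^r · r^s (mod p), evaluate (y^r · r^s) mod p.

Squares mod 643: 213^1≡213, 213^2≡359, 213^4≡281, 213^8≡515, 213^16≡309, 213^32≡317, 213^64≡181, 213^128≡611
163 = 128 + 32 + 2 + 1, so 213^163 ≡ 611·317·359·213 ≡ 516 (mod 643)
Squares mod 643: 163^1≡163, 163^2≡206, 163^4≡641, 163^8≡4, 163^16≡16, 163^32≡256, 163^64≡593, 163^128≡571, 163^256≡40, 163^512≡314
604 = 512 + 64 + 16 + 8 + 4, so 163^604 ≡ 314·593·16·4·641 ≡ 225 (mod 643)
y^r · r^s ≡ 516·225 = 116100 ≡ 360 (mod 643)

360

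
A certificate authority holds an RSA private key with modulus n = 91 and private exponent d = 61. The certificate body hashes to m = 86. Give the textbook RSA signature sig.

Squares mod 91: m^1≡86, m^2≡25, m^4≡79, m^8≡53, m^16≡79, m^32≡53
61 = 32 + 16 + 8 + 4 + 1, so m^61 ≡ 53·79·53·79·86 ≡ 86 (mod 91)

86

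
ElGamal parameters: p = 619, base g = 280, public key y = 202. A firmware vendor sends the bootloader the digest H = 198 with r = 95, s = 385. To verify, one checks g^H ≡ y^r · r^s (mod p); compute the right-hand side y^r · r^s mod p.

202^2 = 40804 ≡ 569
202^4 ≡ 569^2 = 323761 ≡ 24
202^8 ≡ 24^2 = 576
202^16 ≡ 576^2 = 331776 ≡ 611
202^32 ≡ 611^2 = 373321 ≡ 64
202^64 ≡ 64^2 = 4096 ≡ 382
95 = 64 + 16 + 8 + 4 + 2 + 1, so 202^95 ≡ 382·611·576·24·569·202 ≡ 72 (mod 619)
95^2 = 9025 ≡ 359
95^4 ≡ 359^2 = 128881 ≡ 129
95^8 ≡ 129^2 = 16641 ≡ 547
95^16 ≡ 547^2 = 299209 ≡ 232
95^32 ≡ 232^2 = 53824 ≡ 590
95^64 ≡ 590^2 = 348100 ≡ 222
95^128 ≡ 222^2 = 49284 ≡ 383
95^256 ≡ 383^2 = 146689 ≡ 605
385 = 256 + 128 + 1, so 95^385 ≡ 605·383·95 ≡ 47 (mod 619)
y^r · r^s ≡ 72·47 = 3384 ≡ 289 (mod 619)

289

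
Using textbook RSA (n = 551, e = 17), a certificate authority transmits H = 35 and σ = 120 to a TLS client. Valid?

yes

σ^2 ≡ 120^2 = 14400 ≡ 74
σ^4 ≡ 74^2 = 5476 ≡ 517
σ^8 ≡ 517^2 = 267289 ≡ 54
σ^16 ≡ 54^2 = 2916 ≡ 161
17 = 16 + 1, so σ^17 ≡ 161·120 ≡ 35 (mod 551)
σ^17 mod 551 = 35 matches H.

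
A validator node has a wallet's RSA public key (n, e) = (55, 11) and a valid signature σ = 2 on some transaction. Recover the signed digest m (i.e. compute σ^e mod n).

13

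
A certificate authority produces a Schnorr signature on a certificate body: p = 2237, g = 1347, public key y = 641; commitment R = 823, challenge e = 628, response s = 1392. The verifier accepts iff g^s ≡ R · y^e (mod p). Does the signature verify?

verifies

g^s mod p:
1347^2 = 1814409 ≡ 202
1347^4 ≡ 202^2 = 40804 ≡ 538
1347^8 ≡ 538^2 = 289444 ≡ 871
1347^16 ≡ 871^2 = 758641 ≡ 298
1347^32 ≡ 298^2 = 88804 ≡ 1561
1347^64 ≡ 1561^2 = 2436721 ≡ 628
1347^128 ≡ 628^2 = 394384 ≡ 672
1347^256 ≡ 672^2 = 451584 ≡ 1947
1347^512 ≡ 1947^2 = 3790809 ≡ 1331
1347^1024 ≡ 1331^2 = 1771561 ≡ 2094
1392 = 1024 + 256 + 64 + 32 + 16, so 1347^1392 ≡ 2094·1947·628·1561·298 ≡ 1529 (mod 2237)
R · y^e mod p:
641^2 = 410881 ≡ 1510
641^4 ≡ 1510^2 = 2280100 ≡ 597
641^8 ≡ 597^2 = 356409 ≡ 726
641^16 ≡ 726^2 = 527076 ≡ 1381
641^32 ≡ 1381^2 = 1907161 ≡ 1237
641^64 ≡ 1237^2 = 1530169 ≡ 61
641^128 ≡ 61^2 = 3721 ≡ 1484
641^256 ≡ 1484^2 = 2202256 ≡ 1048
641^512 ≡ 1048^2 = 1098304 ≡ 2174
628 = 512 + 64 + 32 + 16 + 4, so 641^628 ≡ 2174·61·1237·1381·597 ≡ 2035 (mod 2237)
823·2035 = 1674805 ≡ 1529 (mod 2237)
1529 ≡ 1529 (mod 2237); signature holds.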